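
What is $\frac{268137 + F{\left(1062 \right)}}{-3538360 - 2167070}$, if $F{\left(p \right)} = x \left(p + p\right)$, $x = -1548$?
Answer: $\frac{201321}{380362} \approx 0.52929$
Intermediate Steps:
$F{\left(p \right)} = - 3096 p$ ($F{\left(p \right)} = - 1548 \left(p + p\right) = - 1548 \cdot 2 p = - 3096 p$)
$\frac{268137 + F{\left(1062 \right)}}{-3538360 - 2167070} = \frac{268137 - 3287952}{-3538360 - 2167070} = \frac{268137 - 3287952}{-5705430} = \left(-3019815\right) \left(- \frac{1}{5705430}\right) = \frac{201321}{380362}$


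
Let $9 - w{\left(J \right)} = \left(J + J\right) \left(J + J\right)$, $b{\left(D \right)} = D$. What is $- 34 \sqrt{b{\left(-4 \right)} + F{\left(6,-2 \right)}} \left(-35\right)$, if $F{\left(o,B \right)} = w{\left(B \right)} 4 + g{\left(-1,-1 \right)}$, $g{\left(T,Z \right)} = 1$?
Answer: $1190 i \sqrt{31} \approx 6625.6 i$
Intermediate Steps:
$w{\left(J \right)} = 9 - 4 J^{2}$ ($w{\left(J \right)} = 9 - \left(J + J\right) \left(J + J\right) = 9 - 2 J 2 J = 9 - 4 J^{2}$)
$F{\left(o,B \right)} = 37 - 16 B^{2}$ ($F{\left(o,B \right)} = \left(9 - 4 B^{2}\right) 4 + 1 = \left(36 - 16 B^{2}\right) + 1 = 37 - 16 B^{2}$)
$- 34 \sqrt{b{\left(-4 \right)} + F{\left(6,-2 \right)}} \left(-35\right) = - 34 \sqrt{-4 + \left(37 - 16 \left(-2\right)^{2}\right)} \left(-35\right) = - 34 \sqrt{-4 + \left(37 - 64\right)} \left(-35\right) = - 34 \sqrt{-4 - 27} \left(-35\right) = - 34 \sqrt{-31} \left(-35\right) = - 34 i \sqrt{31} \left(-35\right) = 1190 i \sqrt{31}$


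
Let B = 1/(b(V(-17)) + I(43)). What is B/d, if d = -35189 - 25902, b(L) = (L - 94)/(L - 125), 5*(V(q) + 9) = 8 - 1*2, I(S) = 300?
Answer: -664/12200422519 ≈ -5.4424e-8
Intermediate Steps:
V(q) = -39/5 (V(q) = -9 + (8 - 1*2)/5 = -9 + (8 - 2)/5 = -9 + (1/5)*6 = -9 + 6/5 = -39/5)
b(L) = (-94 + L)/(-125 + L)
d = -61091
B = 664/199709 (B = 1/((-94 - 39/5)/(-125 - 39/5) + 300) = 1/(-509/5/(-664/5) + 300) = 1/(-5/664*(-509/5) + 300) = 1/(509/664 + 300) = 1/(199709/664) = 664/199709 ≈ 0.0033248)
B/d = (664/199709)/(-61091) = (664/199709)*(-1/61091) = -664/12200422519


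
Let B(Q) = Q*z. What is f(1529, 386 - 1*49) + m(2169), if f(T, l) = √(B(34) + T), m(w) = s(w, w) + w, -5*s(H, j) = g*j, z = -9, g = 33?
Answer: -60732/5 + √1223 ≈ -12111.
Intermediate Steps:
s(H, j) = -33*j/5
B(Q) = -9*Q (B(Q) = Q*(-9) = -9*Q)
m(w) = -28*w/5 (m(w) = -33*w/5 + w = -28*w/5)
f(T, l) = √(-306 + T) (f(T, l) = √(-9*34 + T) = √(-306 + T))
f(1529, 386 - 1*49) + m(2169) = √(-306 + 1529) - 28/5*2169 = √1223 - 60732/5 = -60732/5 + √1223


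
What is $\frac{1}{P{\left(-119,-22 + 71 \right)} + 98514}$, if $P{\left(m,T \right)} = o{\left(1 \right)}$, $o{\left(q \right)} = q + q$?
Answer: $\frac{1}{98516} \approx 1.0151 \cdot 10^{-5}$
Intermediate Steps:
$o{\left(q \right)} = 2 q$
$P{\left(m,T \right)} = 2$ ($P{\left(m,T \right)} = 2 \cdot 1 = 2$)
$\frac{1}{P{\left(-119,-22 + 71 \right)} + 98514} = \frac{1}{2 + 98514} = \frac{1}{98516}$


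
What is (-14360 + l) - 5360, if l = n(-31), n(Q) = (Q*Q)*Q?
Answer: -49511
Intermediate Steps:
n(Q) = Q³ (n(Q) = Q²*Q = Q³)
l = -29791 (l = (-31)³ = -29791)
(-14360 + l) - 5360 = (-14360 - 29791) - 5360 = -44151 - 5360 = -49511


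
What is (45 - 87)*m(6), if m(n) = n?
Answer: -252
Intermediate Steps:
(45 - 87)*m(6) = (45 - 87)*6 = -42*6 = -252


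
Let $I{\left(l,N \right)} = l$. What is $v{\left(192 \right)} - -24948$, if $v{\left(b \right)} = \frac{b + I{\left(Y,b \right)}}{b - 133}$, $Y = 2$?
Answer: $\frac{1472126}{59} \approx 24951.0$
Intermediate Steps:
$v{\left(b \right)} = \frac{2 + b}{-133 + b}$ ($v{\left(b \right)} = \frac{b + 2}{b - 133} = \frac{2 + b}{-133 + b}$)
$v{\left(192 \right)} - -24948 = \frac{2 + 192}{-133 + 192} - -24948 = \frac{1}{59} \cdot 194 + 24948 = \frac{194}{59} + 24948 = \frac{1472126}{59}$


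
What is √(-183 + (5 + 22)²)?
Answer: √546 ≈ 23.367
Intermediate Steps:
√(-183 + (5 + 22)²) = √(-183 + 27²) = √(-183 + 729) = √546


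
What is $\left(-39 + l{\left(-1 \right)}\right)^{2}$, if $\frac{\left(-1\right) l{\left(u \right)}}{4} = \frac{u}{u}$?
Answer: $1849$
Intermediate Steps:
$l{\left(u \right)} = -4$ ($l{\left(u \right)} = - 4 \frac{u}{u} = \left(-4\right) 1 = -4$)
$\left(-39 + l{\left(-1 \right)}\right)^{2} = \left(-39 - 4\right)^{2} = \left(-43\right)^{2} = 1849$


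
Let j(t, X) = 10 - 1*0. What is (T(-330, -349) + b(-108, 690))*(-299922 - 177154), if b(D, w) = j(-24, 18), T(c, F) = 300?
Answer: -147893560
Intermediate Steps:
j(t, X) = 10 (j(t, X) = 10 + 0 = 10)
b(D, w) = 10
(T(-330, -349) + b(-108, 690))*(-299922 - 177154) = (300 + 10)*(-299922 - 177154) = 310*(-477076) = -147893560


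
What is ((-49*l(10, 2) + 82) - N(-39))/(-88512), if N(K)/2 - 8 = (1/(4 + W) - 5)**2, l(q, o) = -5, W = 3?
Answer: -4309/1445696 ≈ -0.0029806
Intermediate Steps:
N(K) = 3096/49 (N(K) = 16 + 2*(1/(4 + 3) - 5)**2 = 16 + 2*(1/7 - 5)**2 = 16 + 2*(-34/7)**2 = 16 + 2*(1156/49) = 16 + 2312/49 = 3096/49)
((-49*l(10, 2) + 82) - N(-39))/(-88512) = ((-49*(-5) + 82) - 1*3096/49)/(-88512) = ((245 + 82) - 3096/49)*(-1/88512) = (327 - 3096/49)*(-1/88512) = (12927/49)*(-1/88512) = -4309/1445696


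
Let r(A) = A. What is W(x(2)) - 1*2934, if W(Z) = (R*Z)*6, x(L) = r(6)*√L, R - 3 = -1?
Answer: -2934 + 72*√2 ≈ -2832.2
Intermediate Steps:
R = 2 (R = 3 - 1 = 2)
x(L) = 6*√L
W(Z) = 12*Z (W(Z) = (2*Z)*6 = 12*Z)
W(x(2)) - 1*2934 = 12*(6*√2) - 1*2934 = 72*√2 - 2934 = -2934 + 72*√2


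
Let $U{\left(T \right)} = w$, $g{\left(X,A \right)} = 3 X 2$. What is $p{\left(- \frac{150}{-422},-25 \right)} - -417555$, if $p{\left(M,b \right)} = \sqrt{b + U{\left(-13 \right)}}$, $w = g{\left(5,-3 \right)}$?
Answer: $417555 + \sqrt{5} \approx 4.1756 \cdot 10^{5}$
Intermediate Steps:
$g{\left(X,A \right)} = 6 X$
$w = 30$ ($w = 6 \cdot 5 = 30$)
$U{\left(T \right)} = 30$
$p{\left(M,b \right)} = \sqrt{30 + b}$ ($p{\left(M,b \right)} = \sqrt{b + 30} = \sqrt{30 + b}$)
$p{\left(- \frac{150}{-422},-25 \right)} - -417555 = \sqrt{30 - 25} - -417555 = \sqrt{5} + 417555 = 417555 + \sqrt{5}$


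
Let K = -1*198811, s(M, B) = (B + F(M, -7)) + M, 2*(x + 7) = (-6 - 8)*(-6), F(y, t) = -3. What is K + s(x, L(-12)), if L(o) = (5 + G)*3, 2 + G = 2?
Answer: -198764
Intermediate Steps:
G = 0 (G = -2 + 2 = 0)
x = 35 (x = -7 + ((-6 - 8)*(-6))/2 = -7 + (-14*(-6))/2 = -7 + (½)*84 = -7 + 42 = 35)
L(o) = 15 (L(o) = (5 + 0)*3 = 5*3 = 15)
s(M, B) = -3 + B + M (s(M, B) = (B - 3) + M = (-3 + B) + M = -3 + B + M)
K = -198811
K + s(x, L(-12)) = -198811 + (-3 + 15 + 35) = -198811 + 47 = -198764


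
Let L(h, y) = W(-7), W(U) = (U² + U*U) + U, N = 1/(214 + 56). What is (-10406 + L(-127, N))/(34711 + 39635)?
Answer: -10315/74346 ≈ -0.13874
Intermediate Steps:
N = 1/270 ≈ 0.0037037
W(U) = U + 2*U² (W(U) = (U² + U²) + U = 2*U² + U = U + 2*U²)
L(h, y) = 91 (L(h, y) = -7*(1 + 2*(-7)) = -7*(1 - 14) = -7*(-13) = 91)
(-10406 + L(-127, N))/(34711 + 39635) = (-10406 + 91)/(34711 + 39635) = -10315/74346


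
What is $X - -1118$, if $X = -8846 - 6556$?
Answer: $-14284$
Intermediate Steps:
$X = -15402$
$X - -1118 = -15402 - -1118 = -15402 + 1118 = -14284$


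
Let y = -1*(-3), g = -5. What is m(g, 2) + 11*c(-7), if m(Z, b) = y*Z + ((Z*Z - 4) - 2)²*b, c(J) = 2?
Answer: 729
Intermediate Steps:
y = 3
m(Z, b) = 3*Z + b*(-6 + Z²)² (m(Z, b) = 3*Z + ((Z*Z - 4) - 2)²*b = 3*Z + ((Z² - 4) - 2)²*b = 3*Z + ((-4 + Z²) - 2)²*b = 3*Z + (-6 + Z²)²*b = 3*Z + b*(-6 + Z²)²)
m(g, 2) + 11*c(-7) = (3*(-5) + 2*(-6 + (-5)²)²) + 11*2 = (-15 + 2*(-6 + 25)²) + 22 = (-15 + 2*19²) + 22 = (-15 + 2*361) + 22 = (-15 + 722) + 22 = 707 + 22 = 729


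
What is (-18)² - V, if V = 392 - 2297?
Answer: 2229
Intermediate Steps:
V = -1905
(-18)² - V = (-18)² - 1*(-1905) = 324 + 1905 = 2229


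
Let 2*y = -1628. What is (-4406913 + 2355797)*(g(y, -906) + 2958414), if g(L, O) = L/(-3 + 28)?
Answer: -151699587642176/25 ≈ -6.0680e+12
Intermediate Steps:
y = -814 (y = (½)*(-1628) = -814)
g(L, O) = L/25
(-4406913 + 2355797)*(g(y, -906) + 2958414) = (-4406913 + 2355797)*((1/25)*(-814) + 2958414) = -2051116*(-814/25 + 2958414) = -2051116*73959536/25 = -151699587642176/25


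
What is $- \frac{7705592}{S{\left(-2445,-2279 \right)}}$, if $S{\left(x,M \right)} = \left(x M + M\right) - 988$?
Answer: $- \frac{963199}{696111} \approx -1.3837$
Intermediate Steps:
$S{\left(x,M \right)} = -988 + M + M x$ ($S{\left(x,M \right)} = \left(M x + M\right) - 988 = \left(M + M x\right) - 988 = -988 + M + M x$)
$- \frac{7705592}{S{\left(-2445,-2279 \right)}} = - \frac{7705592}{-988 - 2279 - -5572155} = - \frac{7705592}{-988 - 2279 + 5572155} = - \frac{7705592}{5568888} = \left(-7705592\right) \frac{1}{5568888} = - \frac{963199}{696111}$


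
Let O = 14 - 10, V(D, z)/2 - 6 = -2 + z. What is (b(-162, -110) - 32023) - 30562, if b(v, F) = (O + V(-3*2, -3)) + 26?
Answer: -62553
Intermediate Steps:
V(D, z) = 8 + 2*z (V(D, z) = 12 + 2*(-2 + z) = 12 + (-4 + 2*z) = 8 + 2*z)
O = 4
b(v, F) = 32 (b(v, F) = (4 + (8 + 2*(-3))) + 26 = (4 + (8 - 6)) + 26 = (4 + 2) + 26 = 6 + 26 = 32)
(b(-162, -110) - 32023) - 30562 = (32 - 32023) - 30562 = -31991 - 30562 = -62553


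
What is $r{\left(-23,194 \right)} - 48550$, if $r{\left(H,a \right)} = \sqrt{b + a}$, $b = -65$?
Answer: $-48550 + \sqrt{129} \approx -48539.0$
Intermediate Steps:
$r{\left(H,a \right)} = \sqrt{-65 + a}$
$r{\left(-23,194 \right)} - 48550 = \sqrt{-65 + 194} - 48550 = \sqrt{129} - 48550 = -48550 + \sqrt{129}$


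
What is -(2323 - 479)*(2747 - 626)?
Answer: -3911124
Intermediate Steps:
-(2323 - 479)*(2747 - 626) = -1844*2121 = -1*3911124 = -3911124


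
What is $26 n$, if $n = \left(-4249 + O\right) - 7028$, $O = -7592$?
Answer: $-490594$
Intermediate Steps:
$n = -18869$ ($n = \left(-4249 - 7592\right) - 7028 = -11841 - 7028 = -18869$)
$26 n = 26 \left(-18869\right) = -490594$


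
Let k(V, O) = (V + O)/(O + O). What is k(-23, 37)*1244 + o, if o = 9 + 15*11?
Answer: 15146/37 ≈ 409.35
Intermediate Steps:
k(V, O) = (O + V)/(2*O) (k(V, O) = (O + V)/((2*O)) = (O + V)*(1/(2*O)) = (O + V)/(2*O))
o = 174 (o = 9 + 165 = 174)
k(-23, 37)*1244 + o = ((½)*(37 - 23)/37)*1244 + 174 = ((½)*(1/37)*14)*1244 + 174 = (7/37)*1244 + 174 = 8708/37 + 174 = 15146/37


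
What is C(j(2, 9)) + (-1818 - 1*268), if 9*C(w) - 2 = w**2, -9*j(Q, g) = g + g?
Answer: -6256/3 ≈ -2085.3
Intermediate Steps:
j(Q, g) = -2*g/9 (j(Q, g) = -(g + g)/9 = -2*g/9)
C(w) = 2/9 + w**2/9
C(j(2, 9)) + (-1818 - 1*268) = (2/9 + (-2/9*9)**2/9) + (-1818 - 1*268) = (2/9 + (1/9)*(-2)**2) + (-1818 - 268) = (2/9 + (1/9)*4) - 2086 = (2/9 + 4/9) - 2086 = 2/3 - 2086 = -6256/3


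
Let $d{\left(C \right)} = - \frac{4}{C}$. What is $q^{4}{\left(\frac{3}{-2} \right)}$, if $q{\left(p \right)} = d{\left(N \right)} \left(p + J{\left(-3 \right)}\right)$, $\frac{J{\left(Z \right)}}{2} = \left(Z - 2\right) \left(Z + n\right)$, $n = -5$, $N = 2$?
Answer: $607573201$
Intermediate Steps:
$J{\left(Z \right)} = 2 \left(-5 + Z\right) \left(-2 + Z\right)$ ($J{\left(Z \right)} = 2 \left(Z - 2\right) \left(Z - 5\right) = 2 \left(-2 + Z\right) \left(-5 + Z\right) = 2 \left(-5 + Z\right) \left(-2 + Z\right)$)
$q{\left(p \right)} = -160 - 2 p$ ($q{\left(p \right)} = - \frac{4}{2} \left(p + \left(20 - -42 + 2 \left(-3\right)^{2}\right)\right) = \left(-4\right) \frac{1}{2} \left(p + \left(20 + 42 + 2 \cdot 9\right)\right) = - 2 \left(p + \left(20 + 42 + 18\right)\right) = - 2 \left(p + 80\right) = - 2 \left(80 + p\right) = -160 - 2 p$)
$q^{4}{\left(\frac{3}{-2} \right)} = \left(-160 - 2 \frac{3}{-2}\right)^{4} = \left(-160 - 2 \cdot 3 \left(- \frac{1}{2}\right)\right)^{4} = \left(-160 - -3\right)^{4} = \left(-160 + 3\right)^{4} = \left(-157\right)^{4} = 607573201$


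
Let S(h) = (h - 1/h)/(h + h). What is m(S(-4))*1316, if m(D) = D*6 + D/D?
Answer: 20069/4 ≈ 5017.3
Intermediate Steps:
S(h) = (h - 1/h)/(2*h) (S(h) = (h - 1/h)/((2*h)) = (h - 1/h)*(1/(2*h)) = (h - 1/h)/(2*h))
m(D) = 1 + 6*D (m(D) = 6*D + 1 = 1 + 6*D)
m(S(-4))*1316 = (1 + 6*((½)*(-1 + (-4)²)/(-4)²))*1316 = (1 + 6*((½)*(1/16)*(-1 + 16)))*1316 = (1 + 6*((½)*(1/16)*15))*1316 = (1 + 6*(15/32))*1316 = (1 + 45/16)*1316 = (61/16)*1316 = 20069/4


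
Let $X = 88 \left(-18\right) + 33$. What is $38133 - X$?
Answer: $39684$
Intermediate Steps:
$X = -1551$ ($X = -1584 + 33 = -1551$)
$38133 - X = 38133 - -1551 = 38133 + 1551 = 39684$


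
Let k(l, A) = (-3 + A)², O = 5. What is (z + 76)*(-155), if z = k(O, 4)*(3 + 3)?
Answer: -12710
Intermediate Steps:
z = 6 (z = (-3 + 4)²*(3 + 3) = 1²*6 = 1*6 = 6)
(z + 76)*(-155) = (6 + 76)*(-155) = 82*(-155) = -12710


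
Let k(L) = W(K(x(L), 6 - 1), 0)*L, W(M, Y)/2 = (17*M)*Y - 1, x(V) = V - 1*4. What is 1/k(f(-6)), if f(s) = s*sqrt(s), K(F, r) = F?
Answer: -I*sqrt(6)/72 ≈ -0.034021*I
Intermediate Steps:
x(V) = -4 + V (x(V) = V - 4 = -4 + V)
f(s) = s**(3/2)
W(M, Y) = -2 + 34*M*Y (W(M, Y) = 2*((17*M)*Y - 1) = 2*(17*M*Y - 1) = 2*(-1 + 17*M*Y) = -2 + 34*M*Y)
k(L) = -2*L (k(L) = (-2 + 34*(-4 + L)*0)*L = (-2 + 0)*L = -2*L)
1/k(f(-6)) = 1/(-(-12)*I*sqrt(6)) = 1/(12*I*sqrt(6)) = -I*sqrt(6)/72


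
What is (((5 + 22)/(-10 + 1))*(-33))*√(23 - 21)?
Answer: 99*√2 ≈ 140.01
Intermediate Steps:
(((5 + 22)/(-10 + 1))*(-33))*√(23 - 21) = ((27/(-9))*(-33))*√2 = ((27*(-⅑))*(-33))*√2 = (-3*(-33))*√2 = 99*√2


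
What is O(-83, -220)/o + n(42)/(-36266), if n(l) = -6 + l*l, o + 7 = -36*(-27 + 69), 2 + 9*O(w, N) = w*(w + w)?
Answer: -12467477/11804583 ≈ -1.0562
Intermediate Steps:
O(w, N) = -2/9 + 2*w**2/9 (O(w, N) = -2/9 + (w*(w + w))/9 = -2/9 + (w*(2*w))/9 = -2/9 + (2*w**2)/9 = -2/9 + 2*w**2/9)
o = -1519 (o = -7 - 36*(-27 + 69) = -7 - 36*42 = -7 - 1512 = -1519)
n(l) = -6 + l**2
O(-83, -220)/o + n(42)/(-36266) = (-2/9 + (2/9)*(-83)**2)/(-1519) + (-6 + 42**2)/(-36266) = (-2/9 + (2/9)*6889)*(-1/1519) + (-6 + 1764)*(-1/36266) = (-2/9 + 13778/9)*(-1/1519) + 1758*(-1/36266) = (4592/3)*(-1/1519) - 879/18133 = -656/651 - 879/18133 = -12467477/11804583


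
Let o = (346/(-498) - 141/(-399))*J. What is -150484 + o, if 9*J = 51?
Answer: -14950928086/99351 ≈ -1.5049e+5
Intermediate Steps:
J = 17/3 (J = (1/9)*51 = 17/3 ≈ 5.6667)
o = -192202/99351 (o = (346/(-498) - 141/(-399))*(17/3) = (346*(-1/498) - 141*(-1/399))*(17/3) = (-173/249 + 47/133)*(17/3) = -11306/33117*17/3 = -192202/99351 ≈ -1.9346)
-150484 + o = -150484 - 192202/99351 = -14950928086/99351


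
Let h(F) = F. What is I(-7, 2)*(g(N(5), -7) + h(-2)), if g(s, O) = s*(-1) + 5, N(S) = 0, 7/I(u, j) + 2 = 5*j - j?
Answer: 7/2 ≈ 3.5000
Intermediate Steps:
I(u, j) = 7/(-2 + 4*j) (I(u, j) = 7/(-2 + (5*j - j)) = 7/(-2 + 4*j))
g(s, O) = 5 - s (g(s, O) = -s + 5 = 5 - s)
I(-7, 2)*(g(N(5), -7) + h(-2)) = (7/(2*(-1 + 2*2)))*((5 - 1*0) - 2) = (7/(2*(-1 + 4)))*((5 + 0) - 2) = ((7/2)/3)*(5 - 2) = ((7/2)*(⅓))*3 = (7/6)*3 = 7/2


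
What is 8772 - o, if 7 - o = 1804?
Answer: 10569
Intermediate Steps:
o = -1797 (o = 7 - 1*1804 = 7 - 1804 = -1797)
8772 - o = 8772 - 1*(-1797) = 8772 + 1797 = 10569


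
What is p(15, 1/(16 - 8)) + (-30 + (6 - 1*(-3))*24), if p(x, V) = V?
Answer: 1489/8 ≈ 186.13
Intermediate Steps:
p(15, 1/(16 - 8)) + (-30 + (6 - 1*(-3))*24) = 1/(16 - 8) + (-30 + (6 - 1*(-3))*24) = 1/8 + (-30 + (6 + 3)*24) = ⅛ + (-30 + 9*24) = ⅛ + (-30 + 216) = ⅛ + 186 = 1489/8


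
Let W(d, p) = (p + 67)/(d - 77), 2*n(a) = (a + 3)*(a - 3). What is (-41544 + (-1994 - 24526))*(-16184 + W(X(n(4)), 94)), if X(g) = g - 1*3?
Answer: 56186242112/51 ≈ 1.1017e+9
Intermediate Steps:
n(a) = (-3 + a)*(3 + a)/2 (n(a) = ((a + 3)*(a - 3))/2 = ((3 + a)*(-3 + a))/2 = ((-3 + a)*(3 + a))/2 = (-3 + a)*(3 + a)/2)
X(g) = -3 + g (X(g) = g - 3 = -3 + g)
W(d, p) = (67 + p)/(-77 + d)
(-41544 + (-1994 - 24526))*(-16184 + W(X(n(4)), 94)) = (-41544 + (-1994 - 24526))*(-16184 + (67 + 94)/(-77 + (-3 + (-9/2 + (1/2)*4**2)))) = (-41544 - 26520)*(-16184 + 161/(-77 + (-3 + (-9/2 + (1/2)*16)))) = -68064*(-16184 + 161/(-77 + (-3 + (-9/2 + 8)))) = -68064*(-16184 + 161/(-77 + (-3 + 7/2))) = -68064*(-16184 + 161/(-77 + 1/2)) = -68064*(-16184 + 161/(-153/2)) = -68064*(-16184 - 2/153*161) = -68064*(-16184 - 322/153) = -68064*(-2476474/153) = 56186242112/51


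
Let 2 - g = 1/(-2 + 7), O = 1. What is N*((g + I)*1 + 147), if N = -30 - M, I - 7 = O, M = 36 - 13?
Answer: -41552/5 ≈ -8310.4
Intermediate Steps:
M = 23
g = 9/5 (g = 2 - 1/(-2 + 7) = 2 - 1/5 = 2 - 1*⅕ = 2 - ⅕ = 9/5 ≈ 1.8000)
I = 8 (I = 7 + 1 = 8)
N = -53 (N = -30 - 1*23 = -30 - 23 = -53)
N*((g + I)*1 + 147) = -53*((9/5 + 8)*1 + 147) = -53*((49/5)*1 + 147) = -53*(49/5 + 147) = -53*784/5 = -41552/5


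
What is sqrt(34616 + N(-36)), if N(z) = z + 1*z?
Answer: 4*sqrt(2159) ≈ 185.86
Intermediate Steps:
N(z) = 2*z (N(z) = z + z = 2*z)
sqrt(34616 + N(-36)) = sqrt(34616 + 2*(-36)) = sqrt(34616 - 72) = sqrt(34544) = 4*sqrt(2159)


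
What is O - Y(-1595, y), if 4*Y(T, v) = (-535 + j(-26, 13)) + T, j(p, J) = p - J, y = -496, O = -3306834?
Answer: -13225167/4 ≈ -3.3063e+6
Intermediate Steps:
Y(T, v) = -287/2 + T/4 (Y(T, v) = ((-535 + (-26 - 1*13)) + T)/4 = ((-535 + (-26 - 13)) + T)/4 = ((-535 - 39) + T)/4 = (-574 + T)/4 = -287/2 + T/4)
O - Y(-1595, y) = -3306834 - (-287/2 + (¼)*(-1595)) = -3306834 - (-287/2 - 1595/4) = -3306834 - 1*(-2169/4) = -3306834 + 2169/4 = -13225167/4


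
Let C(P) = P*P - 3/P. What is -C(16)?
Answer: -4093/16 ≈ -255.81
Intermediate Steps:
C(P) = P² - 3/P
-C(16) = -(-3 + 16³)/16 = -(-3 + 4096)/16 = -4093/16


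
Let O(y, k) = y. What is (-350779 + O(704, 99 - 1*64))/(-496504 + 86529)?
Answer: 14003/16399 ≈ 0.85389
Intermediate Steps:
(-350779 + O(704, 99 - 1*64))/(-496504 + 86529) = (-350779 + 704)/(-496504 + 86529) = -350075/(-409975) = -350075*(-1/409975) = 14003/16399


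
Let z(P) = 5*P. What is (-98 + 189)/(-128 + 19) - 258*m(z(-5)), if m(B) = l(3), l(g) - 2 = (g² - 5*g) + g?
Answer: 28031/109 ≈ 257.17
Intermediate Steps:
l(g) = 2 + g² - 4*g (l(g) = 2 + ((g² - 5*g) + g) = 2 + (g² - 4*g) = 2 + g² - 4*g)
m(B) = -1 (m(B) = 2 + 3² - 4*3 = 2 + 9 - 12 = -1)
(-98 + 189)/(-128 + 19) - 258*m(z(-5)) = (-98 + 189)/(-128 + 19) - 258*(-1) = 91/(-109) + 258 = 91*(-1/109) + 258 = -91/109 + 258 = 28031/109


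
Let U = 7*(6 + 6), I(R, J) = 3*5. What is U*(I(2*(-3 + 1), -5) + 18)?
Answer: 2772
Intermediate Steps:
I(R, J) = 15
U = 84 (U = 7*12 = 84)
U*(I(2*(-3 + 1), -5) + 18) = 84*(15 + 18) = 84*33 = 2772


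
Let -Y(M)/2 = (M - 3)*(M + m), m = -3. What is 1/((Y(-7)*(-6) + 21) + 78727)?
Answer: 1/79948 ≈ 1.2508e-5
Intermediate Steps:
Y(M) = -2*(-3 + M)**2 (Y(M) = -2*(M - 3)*(M - 3) = -2*(-3 + M)*(-3 + M) = -2*(-3 + M)**2)
1/((Y(-7)*(-6) + 21) + 78727) = 1/(((-18 - 2*(-7)**2 + 12*(-7))*(-6) + 21) + 78727) = 1/(((-18 - 2*49 - 84)*(-6) + 21) + 78727) = 1/(((-18 - 98 - 84)*(-6) + 21) + 78727) = 1/((-200*(-6) + 21) + 78727) = 1/((1200 + 21) + 78727) = 1/(1221 + 78727) = 1/79948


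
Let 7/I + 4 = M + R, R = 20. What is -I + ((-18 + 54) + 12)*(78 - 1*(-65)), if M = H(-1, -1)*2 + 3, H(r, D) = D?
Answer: 116681/17 ≈ 6863.6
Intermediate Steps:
M = 1 (M = -1*2 + 3 = -2 + 3 = 1)
I = 7/17 (I = 7/(-4 + (1 + 20)) = 7/(-4 + 21) = 7/17 ≈ 0.41176)
-I + ((-18 + 54) + 12)*(78 - 1*(-65)) = -1*7/17 + ((-18 + 54) + 12)*(78 - 1*(-65)) = -7/17 + (36 + 12)*(78 + 65) = -7/17 + 48*143 = -7/17 + 6864 = 116681/17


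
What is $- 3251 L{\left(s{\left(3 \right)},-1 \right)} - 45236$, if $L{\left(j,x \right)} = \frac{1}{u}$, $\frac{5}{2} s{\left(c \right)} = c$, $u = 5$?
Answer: $- \frac{229431}{5} \approx -45886.0$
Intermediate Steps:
$s{\left(c \right)} = \frac{2 c}{5}$
$L{\left(j,x \right)} = \frac{1}{5}$
$- 3251 L{\left(s{\left(3 \right)},-1 \right)} - 45236 = \left(-3251\right) \frac{1}{5} - 45236 = - \frac{3251}{5} - 45236 = - \frac{229431}{5}$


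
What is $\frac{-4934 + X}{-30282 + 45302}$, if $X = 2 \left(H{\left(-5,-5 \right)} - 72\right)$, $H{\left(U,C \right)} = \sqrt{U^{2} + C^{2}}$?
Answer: $- \frac{2539}{7510} + \frac{\sqrt{2}}{1502} \approx -0.33714$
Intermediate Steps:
$H{\left(U,C \right)} = \sqrt{C^{2} + U^{2}}$
$X = -144 + 10 \sqrt{2}$ ($X = 2 \left(\sqrt{\left(-5\right)^{2} + \left(-5\right)^{2}} - 72\right) = 2 \left(\sqrt{25 + 25} - 72\right) = 2 \left(\sqrt{50} - 72\right) = 2 \left(5 \sqrt{2} - 72\right) = 2 \left(-72 + 5 \sqrt{2}\right) = -144 + 10 \sqrt{2} \approx -129.86$)
$\frac{-4934 + X}{-30282 + 45302} = \frac{-4934 - \left(144 - 10 \sqrt{2}\right)}{-30282 + 45302} = \frac{-5078 + 10 \sqrt{2}}{15020} = \left(-5078 + 10 \sqrt{2}\right) \frac{1}{15020} = - \frac{2539}{7510} + \frac{\sqrt{2}}{1502}$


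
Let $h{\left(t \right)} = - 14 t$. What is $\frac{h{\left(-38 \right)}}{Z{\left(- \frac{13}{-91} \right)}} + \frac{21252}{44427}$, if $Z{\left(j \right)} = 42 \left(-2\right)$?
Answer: $- \frac{260119}{44427} \approx -5.855$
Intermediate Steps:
$Z{\left(j \right)} = -84$
$\frac{h{\left(-38 \right)}}{Z{\left(- \frac{13}{-91} \right)}} + \frac{21252}{44427} = \frac{\left(-14\right) \left(-38\right)}{-84} + \frac{21252}{44427} = 532 \left(- \frac{1}{84}\right) + 21252 \cdot \frac{1}{44427} = - \frac{19}{3} + \frac{7084}{14809} = - \frac{260119}{44427}$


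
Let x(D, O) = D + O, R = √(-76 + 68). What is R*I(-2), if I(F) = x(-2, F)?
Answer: -8*I*√2 ≈ -11.314*I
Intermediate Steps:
R = 2*I*√2 (R = √(-8) = 2*I*√2 ≈ 2.8284*I)
I(F) = -2 + F
R*I(-2) = (2*I*√2)*(-2 - 2) = (2*I*√2)*(-4) = -8*I*√2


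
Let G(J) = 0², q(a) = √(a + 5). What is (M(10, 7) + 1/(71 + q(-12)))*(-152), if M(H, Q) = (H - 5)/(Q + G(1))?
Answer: 152*(-5*√7 + 362*I)/(7*(√7 - 71*I)) ≈ -110.71 + 0.079666*I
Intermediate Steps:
q(a) = √(5 + a)
G(J) = 0
M(H, Q) = (-5 + H)/Q (M(H, Q) = (H - 5)/(Q + 0) = (-5 + H)/Q)
(M(10, 7) + 1/(71 + q(-12)))*(-152) = ((-5 + 10)/7 + 1/(71 + √(5 - 12)))*(-152) = ((⅐)*5 + 1/(71 + √(-7)))*(-152) = (5/7 + 1/(71 + I*√7))*(-152) = -760/7 - 152/(71 + I*√7)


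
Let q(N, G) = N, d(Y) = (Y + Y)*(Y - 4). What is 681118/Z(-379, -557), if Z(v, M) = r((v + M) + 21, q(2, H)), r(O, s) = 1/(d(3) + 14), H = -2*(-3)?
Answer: 5448944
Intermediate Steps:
H = 6
d(Y) = 2*Y*(-4 + Y) (d(Y) = (2*Y)*(-4 + Y) = 2*Y*(-4 + Y))
r(O, s) = 1/8 (r(O, s) = 1/(2*3*(-4 + 3) + 14) = 1/(2*3*(-1) + 14) = 1/(-6 + 14) = 1/8)
Z(v, M) = 1/8
681118/Z(-379, -557) = 681118/(1/8) = 681118*8 = 5448944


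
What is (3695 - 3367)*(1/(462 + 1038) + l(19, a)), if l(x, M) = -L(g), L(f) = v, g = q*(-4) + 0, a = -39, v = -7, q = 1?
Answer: 861082/375 ≈ 2296.2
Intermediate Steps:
g = -4 (g = 1*(-4) + 0 = -4 + 0 = -4)
L(f) = -7
l(x, M) = 7 (l(x, M) = -1*(-7) = 7)
(3695 - 3367)*(1/(462 + 1038) + l(19, a)) = (3695 - 3367)*(1/(462 + 1038) + 7) = 328*(1/1500 + 7) = 328*(10501/1500) = 861082/375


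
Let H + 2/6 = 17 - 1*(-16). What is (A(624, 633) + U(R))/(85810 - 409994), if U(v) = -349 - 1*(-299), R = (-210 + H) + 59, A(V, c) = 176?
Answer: -9/23156 ≈ -0.00038867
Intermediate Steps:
H = 98/3 (H = -1/3 + (17 - 1*(-16)) = -1/3 + (17 + 16) = -1/3 + 33 = 98/3 ≈ 32.667)
R = -355/3 (R = (-210 + 98/3) + 59 = -532/3 + 59 = -355/3 ≈ -118.33)
U(v) = -50 (U(v) = -349 + 299 = -50)
(A(624, 633) + U(R))/(85810 - 409994) = (176 - 50)/(85810 - 409994) = 126/(-324184) = 126*(-1/324184) = -9/23156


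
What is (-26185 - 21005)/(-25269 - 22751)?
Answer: 4719/4802 ≈ 0.98272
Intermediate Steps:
(-26185 - 21005)/(-25269 - 22751) = -47190/(-48020) = -47190*(-1/48020) = 4719/4802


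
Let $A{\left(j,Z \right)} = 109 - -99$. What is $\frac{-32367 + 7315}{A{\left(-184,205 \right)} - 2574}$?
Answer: $\frac{12526}{1183} \approx 10.588$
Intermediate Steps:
$A{\left(j,Z \right)} = 208$ ($A{\left(j,Z \right)} = 109 + 99 = 208$)
$\frac{-32367 + 7315}{A{\left(-184,205 \right)} - 2574} = \frac{-32367 + 7315}{208 - 2574} = - \frac{25052}{208 + \left(-12060 + 9486\right)} = - \frac{25052}{208 - 2574} = - \frac{25052}{-2366} = \left(-25052\right) \left(- \frac{1}{2366}\right) = \frac{12526}{1183}$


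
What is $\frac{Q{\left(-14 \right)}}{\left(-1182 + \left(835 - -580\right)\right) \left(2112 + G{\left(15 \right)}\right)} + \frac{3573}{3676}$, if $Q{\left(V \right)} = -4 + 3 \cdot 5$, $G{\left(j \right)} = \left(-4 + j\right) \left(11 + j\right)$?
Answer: $\frac{90745319}{93359372} \approx 0.972$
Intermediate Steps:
$Q{\left(V \right)} = 11$ ($Q{\left(V \right)} = -4 + 15 = 11$)
$\frac{Q{\left(-14 \right)}}{\left(-1182 + \left(835 - -580\right)\right) \left(2112 + G{\left(15 \right)}\right)} + \frac{3573}{3676} = \frac{11}{\left(-1182 + \left(835 - -580\right)\right) \left(2112 + \left(-44 + 15^{2} + 7 \cdot 15\right)\right)} + \frac{3573}{3676} = \frac{11}{\left(-1182 + \left(835 + 580\right)\right) \left(2112 + \left(-44 + 225 + 105\right)\right)} + 3573 \cdot \frac{1}{3676} = \frac{11}{\left(-1182 + 1415\right) \left(2112 + 286\right)} + \frac{3573}{3676} = \frac{11}{233 \cdot 2398} + \frac{3573}{3676} = \frac{11}{558734} + \frac{3573}{3676} = 11 \cdot \frac{1}{558734} + \frac{3573}{3676} = \frac{1}{50794} + \frac{3573}{3676} = \frac{90745319}{93359372}$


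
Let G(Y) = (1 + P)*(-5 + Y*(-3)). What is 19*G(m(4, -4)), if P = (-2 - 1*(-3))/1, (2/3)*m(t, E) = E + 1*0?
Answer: 494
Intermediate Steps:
m(t, E) = 3*E/2 (m(t, E) = 3*(E + 1*0)/2 = 3*(E + 0)/2 = 3*E/2)
P = 1 (P = (-2 + 3)*1 = 1*1 = 1)
G(Y) = -10 - 6*Y (G(Y) = (1 + 1)*(-5 + Y*(-3)) = 2*(-5 - 3*Y) = -10 - 6*Y)
19*G(m(4, -4)) = 19*(-10 - 9*(-4)) = 19*(-10 - 6*(-6)) = 19*(-10 + 36) = 19*26 = 494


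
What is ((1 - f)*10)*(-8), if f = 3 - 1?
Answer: 80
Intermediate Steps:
f = 2
((1 - f)*10)*(-8) = ((1 - 1*2)*10)*(-8) = ((1 - 2)*10)*(-8) = -1*10*(-8) = -10*(-8) = 80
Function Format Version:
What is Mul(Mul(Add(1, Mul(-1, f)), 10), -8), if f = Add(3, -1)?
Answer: 80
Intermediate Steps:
f = 2
Mul(Mul(Add(1, Mul(-1, f)), 10), -8) = Mul(Mul(Add(1, Mul(-1, 2)), 10), -8) = Mul(Mul(Add(1, -2), 10), -8) = Mul(Mul(-1, 10), -8) = Mul(-10, -8) = 80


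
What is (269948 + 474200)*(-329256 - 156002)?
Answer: -361103770184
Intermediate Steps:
(269948 + 474200)*(-329256 - 156002) = 744148*(-485258) = -361103770184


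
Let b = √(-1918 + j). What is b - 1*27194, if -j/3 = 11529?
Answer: -27194 + 7*I*√745 ≈ -27194.0 + 191.06*I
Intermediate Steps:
j = -34587 (j = -3*11529 = -34587)
b = 7*I*√745 (b = √(-1918 - 34587) = √(-36505) = 7*I*√745 ≈ 191.06*I)
b - 1*27194 = 7*I*√745 - 1*27194 = 7*I*√745 - 27194 = -27194 + 7*I*√745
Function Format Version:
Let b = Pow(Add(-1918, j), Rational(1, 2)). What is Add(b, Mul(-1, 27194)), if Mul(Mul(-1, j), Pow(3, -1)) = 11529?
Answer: Add(-27194, Mul(7, I, Pow(745, Rational(1, 2)))) ≈ Add(-27194., Mul(191.06, I))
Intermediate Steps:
j = -34587 (j = Mul(-3, 11529) = -34587)
b = Mul(7, I, Pow(745, Rational(1, 2))) (b = Pow(Add(-1918, -34587), Rational(1, 2)) = Pow(-36505, Rational(1, 2)) = Mul(7, I, Pow(745, Rational(1, 2))) ≈ Mul(191.06, I))
Add(b, Mul(-1, 27194)) = Add(Mul(7, I, Pow(745, Rational(1, 2))), Mul(-1, 27194)) = Add(Mul(7, I, Pow(745, Rational(1, 2))), -27194) = Add(-27194, Mul(7, I, Pow(745, Rational(1, 2))))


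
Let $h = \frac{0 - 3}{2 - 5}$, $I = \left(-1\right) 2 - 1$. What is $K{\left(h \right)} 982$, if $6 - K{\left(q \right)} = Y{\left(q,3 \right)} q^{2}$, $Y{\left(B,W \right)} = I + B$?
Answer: $7856$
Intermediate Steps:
$I = -3$ ($I = -2 - 1 = -3$)
$h = 1$ ($h = - \frac{3}{-3} = \left(-3\right) \left(- \frac{1}{3}\right) = 1$)
$Y{\left(B,W \right)} = -3 + B$
$K{\left(q \right)} = 6 - q^{2} \left(-3 + q\right)$ ($K{\left(q \right)} = 6 - \left(-3 + q\right) q^{2} = 6 - q^{2} \left(-3 + q\right)$)
$K{\left(h \right)} 982 = \left(6 + 1^{2} \left(3 - 1\right)\right) 982 = \left(6 + 1 \left(3 - 1\right)\right) 982 = \left(6 + 1 \cdot 2\right) 982 = \left(6 + 2\right) 982 = 8 \cdot 982 = 7856$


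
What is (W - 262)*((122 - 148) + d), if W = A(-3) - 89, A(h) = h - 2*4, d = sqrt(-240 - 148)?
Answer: 9412 - 724*I*sqrt(97) ≈ 9412.0 - 7130.6*I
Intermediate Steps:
d = 2*I*sqrt(97) (d = sqrt(-388) = 2*I*sqrt(97) ≈ 19.698*I)
A(h) = -8 + h (A(h) = h - 8 = -8 + h)
W = -100 (W = (-8 - 3) - 89 = -11 - 89 = -100)
(W - 262)*((122 - 148) + d) = (-100 - 262)*((122 - 148) + 2*I*sqrt(97)) = -362*(-26 + 2*I*sqrt(97)) = 9412 - 724*I*sqrt(97)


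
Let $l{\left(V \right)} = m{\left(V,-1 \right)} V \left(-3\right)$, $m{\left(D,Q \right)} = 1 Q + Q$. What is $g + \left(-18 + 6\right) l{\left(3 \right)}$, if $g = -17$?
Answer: $-233$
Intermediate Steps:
$m{\left(D,Q \right)} = 2 Q$ ($m{\left(D,Q \right)} = Q + Q = 2 Q$)
$l{\left(V \right)} = 6 V$ ($l{\left(V \right)} = 2 \left(-1\right) V \left(-3\right) = - 2 V \left(-3\right) = 6 V$)
$g + \left(-18 + 6\right) l{\left(3 \right)} = -17 + \left(-18 + 6\right) 6 \cdot 3 = -17 - 216 = -233$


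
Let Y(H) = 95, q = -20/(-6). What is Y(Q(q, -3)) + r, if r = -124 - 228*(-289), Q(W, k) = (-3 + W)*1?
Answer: 65863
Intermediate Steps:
q = 10/3 (q = -20*(-⅙) = 10/3 ≈ 3.3333)
Q(W, k) = -3 + W
r = 65768 (r = -124 + 65892 = 65768)
Y(Q(q, -3)) + r = 95 + 65768 = 65863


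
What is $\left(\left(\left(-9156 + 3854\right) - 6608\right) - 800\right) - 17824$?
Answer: $-30534$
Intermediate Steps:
$\left(\left(\left(-9156 + 3854\right) - 6608\right) - 800\right) - 17824 = \left(\left(-5302 - 6608\right) - 800\right) - 17824 = \left(-11910 - 800\right) - 17824 = -12710 - 17824 = -30534$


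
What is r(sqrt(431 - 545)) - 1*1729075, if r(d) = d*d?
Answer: -1729189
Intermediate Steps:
r(d) = d**2
r(sqrt(431 - 545)) - 1*1729075 = (sqrt(431 - 545))**2 - 1*1729075 = (sqrt(-114))**2 - 1729075 = (I*sqrt(114))**2 - 1729075 = -114 - 1729075 = -1729189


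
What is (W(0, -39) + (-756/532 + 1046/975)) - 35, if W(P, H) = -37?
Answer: -1340251/18525 ≈ -72.348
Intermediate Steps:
(W(0, -39) + (-756/532 + 1046/975)) - 35 = (-37 + (-756/532 + 1046/975)) - 35 = (-37 + (-756*1/532 + 1046*(1/975))) - 35 = (-37 + (-27/19 + 1046/975)) - 35 = (-37 - 6451/18525) - 35 = -691876/18525 - 35 = -1340251/18525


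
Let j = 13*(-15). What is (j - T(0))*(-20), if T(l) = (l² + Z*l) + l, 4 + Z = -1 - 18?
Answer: 3900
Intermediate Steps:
Z = -23 (Z = -4 + (-1 - 18) = -4 - 19 = -23)
T(l) = l² - 22*l (T(l) = (l² - 23*l) + l = l² - 22*l)
j = -195
(j - T(0))*(-20) = (-195 - 0*(-22 + 0))*(-20) = (-195 - 0*(-22))*(-20) = (-195 - 1*0)*(-20) = (-195 + 0)*(-20) = -195*(-20) = 3900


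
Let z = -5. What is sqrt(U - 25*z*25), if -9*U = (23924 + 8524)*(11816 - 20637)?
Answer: sqrt(286251933)/3 ≈ 5639.7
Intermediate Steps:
U = 95407936/3 (U = -(23924 + 8524)*(11816 - 20637)/9 = -10816*(-8821)/3 = -1/9*(-286223808) = 95407936/3 ≈ 3.1803e+7)
sqrt(U - 25*z*25) = sqrt(95407936/3 - 25*(-5)*25) = sqrt(95407936/3 + 125*25) = sqrt(95407936/3 + 3125) = sqrt(95417311/3) = sqrt(286251933)/3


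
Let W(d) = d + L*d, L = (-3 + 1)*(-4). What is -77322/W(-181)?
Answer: 25774/543 ≈ 47.466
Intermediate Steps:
L = 8 (L = -2*(-4) = 8)
W(d) = 9*d (W(d) = d + 8*d = 9*d)
-77322/W(-181) = -77322/(9*(-181)) = -77322/(-1629) = -77322*(-1/1629) = 25774/543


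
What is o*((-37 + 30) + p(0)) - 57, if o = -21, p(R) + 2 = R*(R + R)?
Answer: 132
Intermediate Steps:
p(R) = -2 + 2*R² (p(R) = -2 + R*(R + R) = -2 + R*(2*R) = -2 + 2*R²)
o*((-37 + 30) + p(0)) - 57 = -21*((-37 + 30) + (-2 + 2*0²)) - 57 = -21*(-7 + (-2 + 2*0)) - 57 = -21*(-7 + (-2 + 0)) - 57 = -21*(-7 - 2) - 57 = -21*(-9) - 57 = 189 - 57 = 132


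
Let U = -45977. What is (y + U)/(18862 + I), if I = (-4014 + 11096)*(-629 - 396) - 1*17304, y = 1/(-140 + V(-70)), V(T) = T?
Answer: 9655171/1524073320 ≈ 0.0063351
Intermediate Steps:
y = -1/210 (y = 1/(-140 - 70) = 1/(-210) = -1/210 ≈ -0.0047619)
I = -7276354 (I = 7082*(-1025) - 17304 = -7259050 - 17304 = -7276354)
(y + U)/(18862 + I) = (-1/210 - 45977)/(18862 - 7276354) = -9655171/210/(-7257492) = -9655171/210*(-1/7257492) = 9655171/1524073320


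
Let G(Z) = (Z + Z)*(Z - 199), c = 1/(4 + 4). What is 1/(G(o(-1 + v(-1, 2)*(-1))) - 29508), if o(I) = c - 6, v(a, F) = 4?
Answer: -32/867223 ≈ -3.6899e-5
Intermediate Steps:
c = 1/8 ≈ 0.12500
o(I) = -47/8 (o(I) = 1/8 - 6 = -47/8)
G(Z) = 2*Z*(-199 + Z) (G(Z) = (2*Z)*(-199 + Z) = 2*Z*(-199 + Z))
1/(G(o(-1 + v(-1, 2)*(-1))) - 29508) = 1/(2*(-47/8)*(-199 - 47/8) - 29508) = 1/(2*(-47/8)*(-1639/8) - 29508) = 1/(77033/32 - 29508) = 1/(-867223/32) = -32/867223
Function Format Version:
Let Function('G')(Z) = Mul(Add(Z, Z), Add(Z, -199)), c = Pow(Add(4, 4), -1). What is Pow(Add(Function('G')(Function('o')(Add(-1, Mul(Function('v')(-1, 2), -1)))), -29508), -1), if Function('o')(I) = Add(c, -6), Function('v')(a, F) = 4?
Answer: Rational(-32, 867223) ≈ -3.6899e-5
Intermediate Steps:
c = Rational(1, 8) (c = Pow(8, -1) = Rational(1, 8) ≈ 0.12500)
Function('o')(I) = Rational(-47, 8) (Function('o')(I) = Add(Rational(1, 8), -6) = Rational(-47, 8))
Function('G')(Z) = Mul(2, Z, Add(-199, Z)) (Function('G')(Z) = Mul(Mul(2, Z), Add(-199, Z)) = Mul(2, Z, Add(-199, Z)))
Pow(Add(Function('G')(Function('o')(Add(-1, Mul(Function('v')(-1, 2), -1)))), -29508), -1) = Pow(Add(Mul(2, Rational(-47, 8), Add(-199, Rational(-47, 8))), -29508), -1) = Pow(Add(Mul(2, Rational(-47, 8), Rational(-1639, 8)), -29508), -1) = Pow(Add(Rational(77033, 32), -29508), -1) = Pow(Rational(-867223, 32), -1) = Rational(-32, 867223)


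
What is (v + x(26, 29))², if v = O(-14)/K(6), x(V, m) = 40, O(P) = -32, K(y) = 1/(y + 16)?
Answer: 440896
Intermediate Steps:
K(y) = 1/(16 + y)
v = -704 (v = -32/(1/(16 + 6)) = -32/(1/22) = -32/1/22 = -32*22 = -704)
(v + x(26, 29))² = (-704 + 40)² = (-664)² = 440896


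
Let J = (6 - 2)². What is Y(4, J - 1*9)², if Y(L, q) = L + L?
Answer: 64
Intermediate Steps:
J = 16 (J = 4² = 16)
Y(L, q) = 2*L
Y(4, J - 1*9)² = (2*4)² = 8² = 64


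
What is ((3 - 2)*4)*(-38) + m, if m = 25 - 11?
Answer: -138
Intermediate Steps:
m = 14
((3 - 2)*4)*(-38) + m = ((3 - 2)*4)*(-38) + 14 = (1*4)*(-38) + 14 = 4*(-38) + 14 = -152 + 14 = -138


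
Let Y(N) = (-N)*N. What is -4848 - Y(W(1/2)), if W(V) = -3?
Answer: -4839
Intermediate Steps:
Y(N) = -N²
-4848 - Y(W(1/2)) = -4848 - (-1)*(-3)² = -4848 - (-1)*9 = -4848 - 1*(-9) = -4848 + 9 = -4839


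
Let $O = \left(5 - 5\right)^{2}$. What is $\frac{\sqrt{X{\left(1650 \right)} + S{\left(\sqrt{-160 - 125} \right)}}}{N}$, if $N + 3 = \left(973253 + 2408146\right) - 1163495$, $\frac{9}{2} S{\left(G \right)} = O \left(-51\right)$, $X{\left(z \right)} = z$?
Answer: $\frac{5 \sqrt{66}}{2217901} \approx 1.8315 \cdot 10^{-5}$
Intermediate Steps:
$O = 0$ ($O = 0^{2} = 0$)
$S{\left(G \right)} = 0$ ($S{\left(G \right)} = \frac{2 \cdot 0 \left(-51\right)}{9} = \frac{2}{9} \cdot 0 = 0$)
$N = 2217901$ ($N = -3 + \left(\left(973253 + 2408146\right) - 1163495\right) = -3 + \left(3381399 - 1163495\right) = -3 + 2217904 = 2217901$)
$\frac{\sqrt{X{\left(1650 \right)} + S{\left(\sqrt{-160 - 125} \right)}}}{N} = \frac{\sqrt{1650 + 0}}{2217901} = \sqrt{1650} \cdot \frac{1}{2217901} = 5 \sqrt{66} \cdot \frac{1}{2217901} = \frac{5 \sqrt{66}}{2217901}$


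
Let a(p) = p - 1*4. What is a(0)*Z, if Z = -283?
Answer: 1132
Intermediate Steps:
a(p) = -4 + p (a(p) = p - 4 = -4 + p)
a(0)*Z = (-4 + 0)*(-283) = -4*(-283) = 1132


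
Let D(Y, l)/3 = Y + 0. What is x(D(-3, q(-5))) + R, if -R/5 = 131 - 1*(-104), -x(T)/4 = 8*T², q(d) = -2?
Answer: -3767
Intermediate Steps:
D(Y, l) = 3*Y (D(Y, l) = 3*(Y + 0) = 3*Y)
x(T) = -32*T²
R = -1175 (R = -5*(131 - 1*(-104)) = -5*(131 + 104) = -5*235 = -1175)
x(D(-3, q(-5))) + R = -32*(3*(-3))² - 1175 = -32*(-9)² - 1175 = -32*81 - 1175 = -2592 - 1175 = -3767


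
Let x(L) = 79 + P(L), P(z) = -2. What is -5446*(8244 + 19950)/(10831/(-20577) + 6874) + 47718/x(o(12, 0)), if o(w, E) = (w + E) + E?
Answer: -21502852636590/990048269 ≈ -21719.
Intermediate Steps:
o(w, E) = w + 2*E (o(w, E) = (E + w) + E = w + 2*E)
x(L) = 77 (x(L) = 79 - 2 = 77)
-5446*(8244 + 19950)/(10831/(-20577) + 6874) + 47718/x(o(12, 0)) = -5446*(8244 + 19950)/(10831/(-20577) + 6874) + 47718/77 = -5446*28194/(10831*(-1/20577) + 6874) + 47718*(1/77) = -5446*28194/(-10831/20577 + 6874) + 4338/7 = -5446/((141435467/20577)*(1/28194)) + 4338/7 = -5446/141435467/580147938 + 4338/7 = -5446*580147938/141435467 + 4338/7 = -3159485670348/141435467 + 4338/7 = -21502852636590/990048269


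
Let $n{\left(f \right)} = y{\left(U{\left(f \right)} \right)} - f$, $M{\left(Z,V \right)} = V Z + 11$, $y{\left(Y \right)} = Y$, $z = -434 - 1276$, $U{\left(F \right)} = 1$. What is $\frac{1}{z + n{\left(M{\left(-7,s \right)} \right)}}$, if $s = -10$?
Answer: $- \frac{1}{1790} \approx -0.00055866$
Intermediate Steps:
$z = -1710$ ($z = -434 - 1276 = -1710$)
$M{\left(Z,V \right)} = 11 + V Z$
$n{\left(f \right)} = 1 - f$
$\frac{1}{z + n{\left(M{\left(-7,s \right)} \right)}} = \frac{1}{-1710 - \left(10 + 70\right)} = \frac{1}{-1710 + \left(1 - \left(11 + 70\right)\right)} = \frac{1}{-1710 + \left(1 - 81\right)} = \frac{1}{-1710 - 80} = \frac{1}{-1790} = - \frac{1}{1790}$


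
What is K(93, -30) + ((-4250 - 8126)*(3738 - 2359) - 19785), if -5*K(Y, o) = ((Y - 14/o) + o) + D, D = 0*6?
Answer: -1281472627/75 ≈ -1.7086e+7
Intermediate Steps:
D = 0
K(Y, o) = -Y/5 - o/5 + 14/(5*o) (K(Y, o) = -(((Y - 14/o) + o) + 0)/5 = -((Y + o - 14/o) + 0)/5 = -(Y + o - 14/o)/5 = -Y/5 - o/5 + 14/(5*o))
K(93, -30) + ((-4250 - 8126)*(3738 - 2359) - 19785) = (⅕)*(14 - 1*(-30)*(93 - 30))/(-30) + ((-4250 - 8126)*(3738 - 2359) - 19785) = (⅕)*(-1/30)*(14 - 1*(-30)*63) + (-12376*1379 - 19785) = (⅕)*(-1/30)*(14 + 1890) + (-17066504 - 19785) = (⅕)*(-1/30)*1904 - 17086289 = -952/75 - 17086289 = -1281472627/75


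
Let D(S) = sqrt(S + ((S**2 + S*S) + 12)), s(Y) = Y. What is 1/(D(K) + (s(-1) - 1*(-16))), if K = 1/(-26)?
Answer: 845/12001 - 13*sqrt(2022)/36003 ≈ 0.054174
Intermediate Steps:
K = -1/26 ≈ -0.038462
D(S) = sqrt(12 + S + 2*S**2) (D(S) = sqrt(S + ((S**2 + S**2) + 12)) = sqrt(S + (2*S**2 + 12)) = sqrt(S + (12 + 2*S**2)) = sqrt(12 + S + 2*S**2))
1/(D(K) + (s(-1) - 1*(-16))) = 1/(sqrt(12 - 1/26 + 2*(-1/26)**2) + (-1 - 1*(-16))) = 1/(sqrt(12 - 1/26 + 2*(1/676)) + (-1 + 16)) = 1/(sqrt(12 - 1/26 + 1/338) + 15) = 1/(sqrt(2022/169) + 15) = 1/(sqrt(2022)/13 + 15) = 1/(15 + sqrt(2022)/13)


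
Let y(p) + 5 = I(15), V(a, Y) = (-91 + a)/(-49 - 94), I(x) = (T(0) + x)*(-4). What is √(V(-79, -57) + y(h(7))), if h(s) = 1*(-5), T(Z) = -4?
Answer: I*√977691/143 ≈ 6.9146*I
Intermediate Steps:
h(s) = -5
I(x) = 16 - 4*x (I(x) = (-4 + x)*(-4) = 16 - 4*x)
V(a, Y) = 7/11 - a/143 (V(a, Y) = (-91 + a)/(-143) = (-91 + a)*(-1/143) = 7/11 - a/143)
y(p) = -49 (y(p) = -5 + (16 - 4*15) = -5 + (16 - 60) = -5 - 44 = -49)
√(V(-79, -57) + y(h(7))) = √((7/11 - 1/143*(-79)) - 49) = √((7/11 + 79/143) - 49) = √(170/143 - 49) = √(-6837/143) = I*√977691/143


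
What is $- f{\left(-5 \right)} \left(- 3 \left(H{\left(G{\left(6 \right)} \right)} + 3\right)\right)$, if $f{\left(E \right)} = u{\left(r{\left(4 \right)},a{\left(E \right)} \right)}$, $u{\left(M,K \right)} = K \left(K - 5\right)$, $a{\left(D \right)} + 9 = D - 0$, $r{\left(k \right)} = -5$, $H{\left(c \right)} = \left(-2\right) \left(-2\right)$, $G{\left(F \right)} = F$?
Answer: $5586$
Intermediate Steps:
$H{\left(c \right)} = 4$
$a{\left(D \right)} = -9 + D$ ($a{\left(D \right)} = -9 + \left(D - 0\right) = -9 + \left(D + 0\right) = -9 + D$)
$u{\left(M,K \right)} = K \left(-5 + K\right)$
$f{\left(E \right)} = \left(-14 + E\right) \left(-9 + E\right)$ ($f{\left(E \right)} = \left(-9 + E\right) \left(-5 + \left(-9 + E\right)\right) = \left(-9 + E\right) \left(-14 + E\right) = \left(-14 + E\right) \left(-9 + E\right)$)
$- f{\left(-5 \right)} \left(- 3 \left(H{\left(G{\left(6 \right)} \right)} + 3\right)\right) = - \left(-14 - 5\right) \left(-9 - 5\right) \left(- 3 \left(4 + 3\right)\right) = - \left(-19\right) \left(-14\right) \left(\left(-3\right) 7\right) = \left(-1\right) 266 \left(-21\right) = \left(-266\right) \left(-21\right) = 5586$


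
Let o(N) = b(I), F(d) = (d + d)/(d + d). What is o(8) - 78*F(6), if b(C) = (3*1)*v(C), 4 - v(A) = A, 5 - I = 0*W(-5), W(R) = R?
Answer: -81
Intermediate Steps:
F(d) = 1 (F(d) = (2*d)/((2*d)) = (2*d)*(1/(2*d)) = 1)
I = 5 (I = 5 - 0*(-5) = 5 - 1*0 = 5 + 0 = 5)
v(A) = 4 - A
b(C) = 12 - 3*C (b(C) = (3*1)*(4 - C) = 3*(4 - C) = 12 - 3*C)
o(N) = -3 (o(N) = 12 - 3*5 = 12 - 15 = -3)
o(8) - 78*F(6) = -3 - 78*1 = -3 - 78 = -81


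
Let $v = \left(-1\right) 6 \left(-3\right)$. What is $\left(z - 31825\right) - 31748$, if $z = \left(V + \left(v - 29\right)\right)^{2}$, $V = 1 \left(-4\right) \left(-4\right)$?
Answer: $-63548$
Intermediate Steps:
$v = 18$ ($v = \left(-6\right) \left(-3\right) = 18$)
$V = 16$ ($V = \left(-4\right) \left(-4\right) = 16$)
$z = 25$ ($z = \left(16 + \left(18 - 29\right)\right)^{2} = \left(16 - 11\right)^{2} = 5^{2} = 25$)
$\left(z - 31825\right) - 31748 = \left(25 - 31825\right) - 31748 = -31800 - 31748 = -63548$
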